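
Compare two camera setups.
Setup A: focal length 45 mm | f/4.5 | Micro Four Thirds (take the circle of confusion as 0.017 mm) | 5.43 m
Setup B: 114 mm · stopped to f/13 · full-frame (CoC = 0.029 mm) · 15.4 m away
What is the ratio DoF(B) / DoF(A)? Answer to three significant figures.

Setup A: H = 45²/(4.5×0.017) + 45 ≈ 26515.6 mm; DoF = Df − Dn = 6816.8 − 4512.1 ≈ 2304.7 mm.
Setup B: H = 114²/(13×0.029) + 114 ≈ 34586.1 mm; DoF = Df − Dn = 27669 − 10669 ≈ 17000 mm.
Ratio = 17000 / 2304.7 ≈ 7.38.

7.38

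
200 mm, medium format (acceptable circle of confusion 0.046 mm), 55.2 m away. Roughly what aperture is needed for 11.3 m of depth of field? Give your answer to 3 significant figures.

Write h = H − f = f²/(N·c). The thin-lens limits are Dn = s·h/(h + (s−f)) and Df = s·h/(h − (s−f)), so DoF = Df − Dn = 2·s·(s−f)·h / (h² − (s−f)²).
That is a quadratic in h: DoF·h² − 2·s·(s−f)·h − DoF·(s−f)² = 0 ⇒ h = (s−f)·(s + √(s² + DoF²)) / DoF = 55000 × (55200 + √(55200² + 11300²)) / 11300 = 55000 × (55200 + 56344.7) / 11300 ≈ 542917 mm.
Then N = f²/(c·h) = 200² / (0.046 × 542917) = 40000 / 24974 ≈ 1.60.

f/1.60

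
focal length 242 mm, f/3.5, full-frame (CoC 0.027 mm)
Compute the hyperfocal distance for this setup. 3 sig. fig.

620 m

Hyperfocal distance H = f²/(N·c) + f = 242²/(3.5 × 0.027) + 242 = 58564/0.0945 + 242 ≈ 619966.9 mm ≈ 620 m.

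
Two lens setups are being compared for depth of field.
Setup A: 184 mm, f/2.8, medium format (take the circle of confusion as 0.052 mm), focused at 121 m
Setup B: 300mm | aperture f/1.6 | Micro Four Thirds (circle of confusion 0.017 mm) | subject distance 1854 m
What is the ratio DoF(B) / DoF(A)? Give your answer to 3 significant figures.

17.6

Setup A: H = 184²/(2.8×0.052) + 184 ≈ 232711.5 mm; DoF = Df − Dn = 251862 − 79627 ≈ 172235 mm.
Setup B: H = 300²/(1.6×0.017) + 300 ≈ 3309123.5 mm; DoF = Df − Dn = 4215834 − 1188287 ≈ 3027547 mm.
Ratio = 3027547 / 172235 ≈ 17.6.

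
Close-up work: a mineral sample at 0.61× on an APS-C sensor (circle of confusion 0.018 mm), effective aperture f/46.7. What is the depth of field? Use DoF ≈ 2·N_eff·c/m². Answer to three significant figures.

4.52 mm

At magnification m, DoF ≈ 2·N_eff·c/m² = 2 × 46.7 × 0.018 / 0.61² = 1.681 / 0.3721 ≈ 4.52 mm.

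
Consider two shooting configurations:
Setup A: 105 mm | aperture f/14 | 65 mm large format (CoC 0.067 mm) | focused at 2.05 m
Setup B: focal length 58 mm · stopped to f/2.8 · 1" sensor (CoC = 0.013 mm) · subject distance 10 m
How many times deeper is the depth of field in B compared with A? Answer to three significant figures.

Setup A: H = 105²/(14×0.067) + 105 ≈ 11858.7 mm; DoF = Df − Dn = 2456.50 − 1758.93 ≈ 697.57 mm.
Setup B: H = 58²/(2.8×0.013) + 58 ≈ 92475.6 mm; DoF = Df − Dn = 11205.4 − 9028.7 ≈ 2176.7 mm.
Ratio = 2176.7 / 697.57 ≈ 3.12.

3.12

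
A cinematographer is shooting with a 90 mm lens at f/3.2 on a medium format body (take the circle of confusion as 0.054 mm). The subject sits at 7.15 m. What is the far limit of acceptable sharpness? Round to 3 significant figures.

8.42 m

Hyperfocal distance H = f²/(N·c) + f = 90²/(3.2 × 0.054) + 90 = 8100/0.1728 + 90 ≈ 46965.0 mm ≈ 46.97 m.
Far limit Df = s·(H − f)/(H − s) = 7150 × (46965.0 − 90) / (46965.0 − 7150) = 7150 × 46875.0 / 39815.0 ≈ 8417.8 mm ≈ 8.42 m.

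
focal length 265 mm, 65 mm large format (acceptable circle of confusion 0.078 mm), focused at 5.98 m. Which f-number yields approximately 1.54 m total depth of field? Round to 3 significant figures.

Write h = H − f = f²/(N·c). The thin-lens limits are Dn = s·h/(h + (s−f)) and Df = s·h/(h − (s−f)), so DoF = Df − Dn = 2·s·(s−f)·h / (h² − (s−f)²).
That is a quadratic in h: DoF·h² − 2·s·(s−f)·h − DoF·(s−f)² = 0 ⇒ h = (s−f)·(s + √(s² + DoF²)) / DoF = 5715 × (5980 + √(5980² + 1540²)) / 1540 = 5715 × (5980 + 6175.11) / 1540 ≈ 45108 mm.
Then N = f²/(c·h) = 265² / (0.078 × 45108) = 70225 / 3518.4 ≈ 20.

f/20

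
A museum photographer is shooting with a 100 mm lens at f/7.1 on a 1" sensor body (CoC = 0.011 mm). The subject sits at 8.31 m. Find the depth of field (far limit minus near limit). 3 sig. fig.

1.07 m

Hyperfocal distance H = f²/(N·c) + f = 100²/(7.1 × 0.011) + 100 = 10000/0.0781 + 100 ≈ 128141.0 mm ≈ 128.1 m.
Near limit Dn = s·(H − f)/(H + s − 2f) = 8310 × (128141.0 − 100) / (128141.0 + 8310 − 2 × 100) = 8310 × 128041.0 / 136251.0 ≈ 7809.3 mm.
Far limit Df = s·(H − f)/(H − s) = 8310 × (128141.0 − 100) / (128141.0 − 8310) = 8310 × 128041.0 / 119831.0 ≈ 8879.3 mm.
Depth of field = Df − Dn = 8879.3 − 7809.3 ≈ 1070.0 mm ≈ 1.07 m.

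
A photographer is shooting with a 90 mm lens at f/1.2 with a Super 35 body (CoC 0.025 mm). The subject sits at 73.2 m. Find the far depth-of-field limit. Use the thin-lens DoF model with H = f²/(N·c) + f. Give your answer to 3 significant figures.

Hyperfocal distance H = f²/(N·c) + f = 90²/(1.2 × 0.025) + 90 = 8100/0.03 + 90 ≈ 270090.0 mm ≈ 270.1 m.
Far limit Df = s·(H − f)/(H − s) = 73200 × (270090.0 − 90) / (270090.0 − 73200) = 73200 × 270000.0 / 196890.0 ≈ 100381 mm ≈ 100 m.

100 m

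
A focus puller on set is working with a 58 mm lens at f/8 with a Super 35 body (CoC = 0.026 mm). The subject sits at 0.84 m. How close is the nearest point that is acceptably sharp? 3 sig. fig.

Hyperfocal distance H = f²/(N·c) + f = 58²/(8 × 0.026) + 58 = 3364/0.208 + 58 ≈ 16231.1 mm ≈ 16.23 m.
Near limit Dn = s·(H − f)/(H + s − 2f) = 840 × (16231.1 − 58) / (16231.1 + 840 − 2 × 58) = 840 × 16173.1 / 16955.1 ≈ 801.26 mm ≈ 0.801 m.

0.801 m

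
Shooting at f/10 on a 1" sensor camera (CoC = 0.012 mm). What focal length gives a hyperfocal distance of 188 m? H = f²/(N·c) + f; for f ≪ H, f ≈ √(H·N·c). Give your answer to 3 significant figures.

150 mm

From H = f²/(N·c) + f, with f ≪ H: f ≈ √(H·N·c) = √(188000 × 10 × 0.012) = √22560 ≈ 150.2 mm.
The +f correction barely moves this — solving exactly, f² + N·c·f − N·c·H = 0 ⇒ f = (−N·c + √((N·c)² + 4·N·c·H))/2 = (−0.12 + √90240)/2 ≈ 150.14 mm, so f ≈ 150 mm.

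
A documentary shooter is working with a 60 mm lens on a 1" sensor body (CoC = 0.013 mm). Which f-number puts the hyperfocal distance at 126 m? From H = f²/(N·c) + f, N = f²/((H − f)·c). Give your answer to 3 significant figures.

Rearrange H = f²/(N·c) + f for N: N = f² / ((H − f)·c).
N = 60² / ((126000 − 60) × 0.013) = 3600 / 1637 ≈ 2.20.

f/2.20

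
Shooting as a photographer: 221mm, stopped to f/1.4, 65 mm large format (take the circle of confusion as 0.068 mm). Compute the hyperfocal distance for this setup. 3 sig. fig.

Hyperfocal distance H = f²/(N·c) + f = 221²/(1.4 × 0.068) + 221 = 48841/0.0952 + 221 ≈ 513256.7 mm ≈ 513 m.

513 m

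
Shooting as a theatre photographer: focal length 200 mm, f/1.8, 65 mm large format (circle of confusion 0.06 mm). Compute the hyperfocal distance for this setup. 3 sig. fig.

Hyperfocal distance H = f²/(N·c) + f = 200²/(1.8 × 0.06) + 200 = 40000/0.108 + 200 ≈ 370570.4 mm ≈ 371 m.

371 m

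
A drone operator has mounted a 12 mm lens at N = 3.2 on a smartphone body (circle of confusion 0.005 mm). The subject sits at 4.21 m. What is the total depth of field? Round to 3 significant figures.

5.02 m

Hyperfocal distance H = f²/(N·c) + f = 12²/(3.2 × 0.005) + 12 = 144/0.016 + 12 ≈ 9012.0 mm ≈ 9.012 m.
Near limit Dn = s·(H − f)/(H + s − 2f) = 4210 × (9012.0 − 12) / (9012.0 + 4210 − 2 × 12) = 4210 × 9000.0 / 13198.0 ≈ 2870.9 mm.
Far limit Df = s·(H − f)/(H − s) = 4210 × (9012.0 − 12) / (9012.0 − 4210) = 4210 × 9000.0 / 4802.0 ≈ 7890.5 mm.
Depth of field = Df − Dn = 7890.5 − 2870.9 ≈ 5019.6 mm ≈ 5.02 m.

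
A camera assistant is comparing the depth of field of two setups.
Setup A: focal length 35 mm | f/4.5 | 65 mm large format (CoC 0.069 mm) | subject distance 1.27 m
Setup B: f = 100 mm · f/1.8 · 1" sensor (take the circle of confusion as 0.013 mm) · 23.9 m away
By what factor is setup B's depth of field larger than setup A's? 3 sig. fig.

3.03

Setup A: H = 35²/(4.5×0.069) + 35 ≈ 3980.2 mm; DoF = Df − Dn = 1848.71 − 967.23 ≈ 881.48 mm.
Setup B: H = 100²/(1.8×0.013) + 100 ≈ 427450.4 mm; DoF = Df − Dn = 25309.5 − 22639.2 ≈ 2670.3 mm.
Ratio = 2670.3 / 881.48 ≈ 3.03.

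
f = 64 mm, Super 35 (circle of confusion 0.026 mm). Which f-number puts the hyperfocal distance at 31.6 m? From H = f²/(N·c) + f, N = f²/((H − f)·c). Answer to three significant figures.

Rearrange H = f²/(N·c) + f for N: N = f² / ((H − f)·c).
N = 64² / ((31600 − 64) × 0.026) = 4096 / 819.9 ≈ 5.

f/5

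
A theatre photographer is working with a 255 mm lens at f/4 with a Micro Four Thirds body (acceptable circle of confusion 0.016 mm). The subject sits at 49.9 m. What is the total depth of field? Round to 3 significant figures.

Hyperfocal distance H = f²/(N·c) + f = 255²/(4 × 0.016) + 255 = 65025/0.064 + 255 ≈ 1016270.6 mm ≈ 1016 m.
Near limit Dn = s·(H − f)/(H + s − 2f) = 49900 × (1016270.6 − 255) / (1016270.6 + 49900 − 2 × 255) = 49900 × 1016015.6 / 1065660.6 ≈ 47575.4 mm.
Far limit Df = s·(H − f)/(H − s) = 49900 × (1016270.6 − 255) / (1016270.6 − 49900) = 49900 × 1016015.6 / 966370.6 ≈ 52463.5 mm.
Depth of field = Df − Dn = 52463.5 − 47575.4 ≈ 4888.1 mm ≈ 4.89 m.

4.89 m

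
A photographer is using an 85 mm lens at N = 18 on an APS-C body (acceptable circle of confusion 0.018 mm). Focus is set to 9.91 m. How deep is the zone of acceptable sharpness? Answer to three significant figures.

Hyperfocal distance H = f²/(N·c) + f = 85²/(18 × 0.018) + 85 = 7225/0.324 + 85 ≈ 22384.4 mm ≈ 22.38 m.
Near limit Dn = s·(H − f)/(H + s − 2f) = 9910 × (22384.4 − 85) / (22384.4 + 9910 − 2 × 85) = 9910 × 22299.4 / 32124.4 ≈ 6879 mm.
Far limit Df = s·(H − f)/(H − s) = 9910 × (22384.4 − 85) / (22384.4 − 9910) = 9910 × 22299.4 / 12474.4 ≈ 17715 mm.
Depth of field = Df − Dn = 17715 − 6879 ≈ 10836 mm ≈ 10.8 m.

10.8 m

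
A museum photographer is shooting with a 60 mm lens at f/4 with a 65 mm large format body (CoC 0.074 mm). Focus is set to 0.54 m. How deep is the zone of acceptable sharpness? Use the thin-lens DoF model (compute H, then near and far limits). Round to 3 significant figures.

Hyperfocal distance H = f²/(N·c) + f = 60²/(4 × 0.074) + 60 = 3600/0.296 + 60 ≈ 12222.2 mm ≈ 12.22 m.
Near limit Dn = s·(H − f)/(H + s − 2f) = 540 × (12222.2 − 60) / (12222.2 + 540 − 2 × 60) = 540 × 12162.2 / 12642.2 ≈ 519.497 mm.
Far limit Df = s·(H − f)/(H − s) = 540 × (12222.2 − 60) / (12222.2 − 540) = 540 × 12162.2 / 11682.2 ≈ 562.188 mm.
Depth of field = Df − Dn = 562.188 − 519.497 ≈ 42.691 mm.

42.7 mm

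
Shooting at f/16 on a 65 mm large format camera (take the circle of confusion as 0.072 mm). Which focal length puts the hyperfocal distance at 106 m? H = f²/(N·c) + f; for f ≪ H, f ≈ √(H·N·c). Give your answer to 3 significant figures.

From H = f²/(N·c) + f, with f ≪ H: f ≈ √(H·N·c) = √(106000 × 16 × 0.072) = √122112 ≈ 349.4 mm.
The +f correction barely moves this — solving exactly, f² + N·c·f − N·c·H = 0 ⇒ f = (−N·c + √((N·c)² + 4·N·c·H))/2 = (−1.152 + √488449)/2 ≈ 348.87 mm, so f ≈ 349 mm.

349 mm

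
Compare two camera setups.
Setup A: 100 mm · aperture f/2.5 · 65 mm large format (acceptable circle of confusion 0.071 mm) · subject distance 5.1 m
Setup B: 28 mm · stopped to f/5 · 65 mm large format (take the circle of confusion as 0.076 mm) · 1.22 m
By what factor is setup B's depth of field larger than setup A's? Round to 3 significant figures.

2.32

Setup A: H = 100²/(2.5×0.071) + 100 ≈ 56438.0 mm; DoF = Df − Dn = 5596.71 − 4684.27 ≈ 912.44 mm.
Setup B: H = 28²/(5×0.076) + 28 ≈ 2091.2 mm; DoF = Df − Dn = 2889.3 − 773.3 ≈ 2116.0 mm.
Ratio = 2116.0 / 912.44 ≈ 2.32.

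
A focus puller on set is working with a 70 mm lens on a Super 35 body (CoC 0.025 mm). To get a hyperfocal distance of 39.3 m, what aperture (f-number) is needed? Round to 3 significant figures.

f/5

Rearrange H = f²/(N·c) + f for N: N = f² / ((H − f)·c).
N = 70² / ((39300 − 70) × 0.025) = 4900 / 980.8 ≈ 5.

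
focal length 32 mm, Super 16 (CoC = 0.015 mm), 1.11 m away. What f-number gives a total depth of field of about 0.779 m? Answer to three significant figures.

Write h = H − f = f²/(N·c). The thin-lens limits are Dn = s·h/(h + (s−f)) and Df = s·h/(h − (s−f)), so DoF = Df − Dn = 2·s·(s−f)·h / (h² − (s−f)²).
That is a quadratic in h: DoF·h² − 2·s·(s−f)·h − DoF·(s−f)² = 0 ⇒ h = (s−f)·(s + √(s² + DoF²)) / DoF = 1078 × (1110 + √(1110² + 779²)) / 779 = 1078 × (1110 + 1356.08) / 779 ≈ 3412.6 mm.
Then N = f²/(c·h) = 32² / (0.015 × 3412.6) = 1024 / 51.189 ≈ 20.

f/20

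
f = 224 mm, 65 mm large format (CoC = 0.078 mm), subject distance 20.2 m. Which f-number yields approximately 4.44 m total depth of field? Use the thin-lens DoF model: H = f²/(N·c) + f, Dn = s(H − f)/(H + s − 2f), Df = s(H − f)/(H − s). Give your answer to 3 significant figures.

Write h = H − f = f²/(N·c). The thin-lens limits are Dn = s·h/(h + (s−f)) and Df = s·h/(h − (s−f)), so DoF = Df − Dn = 2·s·(s−f)·h / (h² − (s−f)²).
That is a quadratic in h: DoF·h² − 2·s·(s−f)·h − DoF·(s−f)² = 0 ⇒ h = (s−f)·(s + √(s² + DoF²)) / DoF = 19976 × (20200 + √(20200² + 4440²)) / 4440 = 19976 × (20200 + 20682.2) / 4440 ≈ 183933 mm.
Then N = f²/(c·h) = 224² / (0.078 × 183933) = 50176 / 14347 ≈ 3.50.

f/3.50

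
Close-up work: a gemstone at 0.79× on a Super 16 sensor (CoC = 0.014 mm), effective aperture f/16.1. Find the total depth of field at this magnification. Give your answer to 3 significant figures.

0.722 mm

At magnification m, DoF ≈ 2·N_eff·c/m² = 2 × 16.1 × 0.014 / 0.79² = 0.4508 / 0.6241 ≈ 0.722 mm.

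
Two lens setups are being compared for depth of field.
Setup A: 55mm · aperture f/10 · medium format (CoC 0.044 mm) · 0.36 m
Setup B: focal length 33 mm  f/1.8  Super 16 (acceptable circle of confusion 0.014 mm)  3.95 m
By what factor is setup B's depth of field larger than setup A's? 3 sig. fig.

22.6

Setup A: H = 55²/(10×0.044) + 55 ≈ 6930.0 mm; DoF = Df − Dn = 376.712 − 344.708 ≈ 32.004 mm.
Setup B: H = 33²/(1.8×0.014) + 33 ≈ 43247.3 mm; DoF = Df − Dn = 4343.72 − 3621.72 ≈ 722.00 mm.
Ratio = 722.00 / 32.004 ≈ 22.6.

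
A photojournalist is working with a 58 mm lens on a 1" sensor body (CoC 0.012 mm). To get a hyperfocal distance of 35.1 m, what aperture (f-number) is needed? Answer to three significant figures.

Rearrange H = f²/(N·c) + f for N: N = f² / ((H − f)·c).
N = 58² / ((35100 − 58) × 0.012) = 3364 / 420.5 ≈ 8.

f/8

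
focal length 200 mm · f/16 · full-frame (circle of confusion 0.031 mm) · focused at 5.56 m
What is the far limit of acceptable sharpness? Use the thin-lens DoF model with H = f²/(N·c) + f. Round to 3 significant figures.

5.96 m

Hyperfocal distance H = f²/(N·c) + f = 200²/(16 × 0.031) + 200 = 40000/0.496 + 200 ≈ 80845.2 mm ≈ 80.85 m.
Far limit Df = s·(H − f)/(H − s) = 5560 × (80845.2 − 200) / (80845.2 − 5560) = 5560 × 80645.2 / 75285.2 ≈ 5955.8 mm ≈ 5.96 m.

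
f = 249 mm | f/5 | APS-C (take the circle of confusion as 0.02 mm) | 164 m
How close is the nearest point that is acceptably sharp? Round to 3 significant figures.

130 m

Hyperfocal distance H = f²/(N·c) + f = 249²/(5 × 0.02) + 249 = 62001/0.1 + 249 ≈ 620259.0 mm ≈ 620.3 m.
Near limit Dn = s·(H − f)/(H + s − 2f) = 164000 × (620259.0 − 249) / (620259.0 + 164000 − 2 × 249) = 164000 × 620010.0 / 783761.0 ≈ 129736 mm ≈ 130 m.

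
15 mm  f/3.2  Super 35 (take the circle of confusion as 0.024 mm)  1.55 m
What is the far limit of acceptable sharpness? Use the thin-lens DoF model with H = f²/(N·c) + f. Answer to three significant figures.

3.26 m

Hyperfocal distance H = f²/(N·c) + f = 15²/(3.2 × 0.024) + 15 = 225/0.0768 + 15 ≈ 2944.7 mm ≈ 2.945 m.
Far limit Df = s·(H − f)/(H − s) = 1550 × (2944.7 − 15) / (2944.7 − 1550) = 1550 × 2929.7 / 1394.7 ≈ 3255.9 mm ≈ 3.26 m.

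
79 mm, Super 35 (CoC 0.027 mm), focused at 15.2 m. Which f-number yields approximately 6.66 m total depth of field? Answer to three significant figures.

Write h = H − f = f²/(N·c). The thin-lens limits are Dn = s·h/(h + (s−f)) and Df = s·h/(h − (s−f)), so DoF = Df − Dn = 2·s·(s−f)·h / (h² − (s−f)²).
That is a quadratic in h: DoF·h² − 2·s·(s−f)·h − DoF·(s−f)² = 0 ⇒ h = (s−f)·(s + √(s² + DoF²)) / DoF = 15121 × (15200 + √(15200² + 6660²)) / 6660 = 15121 × (15200 + 16595.0) / 6660 ≈ 72188 mm.
Then N = f²/(c·h) = 79² / (0.027 × 72188) = 6241 / 1949.1 ≈ 3.20.

f/3.20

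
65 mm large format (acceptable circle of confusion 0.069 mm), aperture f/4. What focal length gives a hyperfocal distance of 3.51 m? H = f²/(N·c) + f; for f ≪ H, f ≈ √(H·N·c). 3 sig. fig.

31.0 mm

From H = f²/(N·c) + f, with f ≪ H: f ≈ √(H·N·c) = √(3510 × 4 × 0.069) = √968.76 ≈ 31.12 mm.
Exact: f² + N·c·f − N·c·H = 0 ⇒ f = (−N·c + √((N·c)² + 4·N·c·H))/2 = (−0.276 + √3875.1)/2 ≈ 30.987 mm ≈ 31.0 mm.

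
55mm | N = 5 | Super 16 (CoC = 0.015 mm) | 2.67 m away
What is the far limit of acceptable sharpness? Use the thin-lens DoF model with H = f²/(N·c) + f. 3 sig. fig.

2.86 m

Hyperfocal distance H = f²/(N·c) + f = 55²/(5 × 0.015) + 55 = 3025/0.075 + 55 ≈ 40388.3 mm ≈ 40.39 m.
Far limit Df = s·(H − f)/(H − s) = 2670 × (40388.3 − 55) / (40388.3 − 2670) = 2670 × 40333.3 / 37718.3 ≈ 2855.1 mm ≈ 2.86 m.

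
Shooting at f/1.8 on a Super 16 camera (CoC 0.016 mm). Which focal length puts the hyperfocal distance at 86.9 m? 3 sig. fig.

From H = f²/(N·c) + f, with f ≪ H: f ≈ √(H·N·c) = √(86900 × 1.8 × 0.016) = √2502.7 ≈ 50.03 mm.
The +f correction barely moves this — solving exactly, f² + N·c·f − N·c·H = 0 ⇒ f = (−N·c + √((N·c)² + 4·N·c·H))/2 = (−0.0288 + √10011)/2 ≈ 50.013 mm, so f ≈ 50.0 mm.

50.0 mm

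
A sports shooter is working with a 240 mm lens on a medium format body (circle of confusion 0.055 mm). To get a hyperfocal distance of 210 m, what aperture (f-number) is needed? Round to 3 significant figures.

Rearrange H = f²/(N·c) + f for N: N = f² / ((H − f)·c).
N = 240² / ((210000 − 240) × 0.055) = 57600 / 11537 ≈ 4.99.

f/4.99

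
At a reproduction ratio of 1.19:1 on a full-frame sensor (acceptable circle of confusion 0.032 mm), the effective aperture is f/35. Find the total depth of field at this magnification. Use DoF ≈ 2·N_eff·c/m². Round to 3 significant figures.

1.58 mm

At magnification m, DoF ≈ 2·N_eff·c/m² = 2 × 35 × 0.032 / 1.19² = 2.24 / 1.416 ≈ 1.58 mm.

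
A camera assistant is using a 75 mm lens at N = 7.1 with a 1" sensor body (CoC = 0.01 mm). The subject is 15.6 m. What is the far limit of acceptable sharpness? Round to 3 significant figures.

19.4 m

Hyperfocal distance H = f²/(N·c) + f = 75²/(7.1 × 0.01) + 75 = 5625/0.071 + 75 ≈ 79300.4 mm ≈ 79.30 m.
Far limit Df = s·(H − f)/(H − s) = 15600 × (79300.4 − 75) / (79300.4 − 15600) = 15600 × 79225.4 / 63700.4 ≈ 19402 mm ≈ 19.4 m.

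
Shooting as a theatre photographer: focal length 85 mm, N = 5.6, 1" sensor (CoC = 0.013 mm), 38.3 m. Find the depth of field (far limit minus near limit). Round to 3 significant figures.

Hyperfocal distance H = f²/(N·c) + f = 85²/(5.6 × 0.013) + 85 = 7225/0.0728 + 85 ≈ 99329.5 mm ≈ 99.33 m.
Near limit Dn = s·(H − f)/(H + s − 2f) = 38300 × (99329.5 − 85) / (99329.5 + 38300 − 2 × 85) = 38300 × 99244.5 / 137459.5 ≈ 27652 mm.
Far limit Df = s·(H − f)/(H − s) = 38300 × (99329.5 − 85) / (99329.5 − 38300) = 38300 × 99244.5 / 61029.5 ≈ 62282 mm.
Depth of field = Df − Dn = 62282 − 27652 ≈ 34630 mm ≈ 34.6 m.

34.6 m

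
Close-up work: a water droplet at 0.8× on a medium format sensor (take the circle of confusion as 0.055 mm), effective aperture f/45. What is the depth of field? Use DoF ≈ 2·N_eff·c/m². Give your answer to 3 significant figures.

At magnification m, DoF ≈ 2·N_eff·c/m² = 2 × 45 × 0.055 / 0.8² = 4.95 / 0.64 ≈ 7.73 mm.

7.73 mm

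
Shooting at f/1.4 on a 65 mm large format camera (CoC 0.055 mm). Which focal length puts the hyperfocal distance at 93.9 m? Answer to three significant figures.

From H = f²/(N·c) + f, with f ≪ H: f ≈ √(H·N·c) = √(93900 × 1.4 × 0.055) = √7230.3 ≈ 85.03 mm.
The +f correction barely moves this — solving exactly, f² + N·c·f − N·c·H = 0 ⇒ f = (−N·c + √((N·c)² + 4·N·c·H))/2 = (−0.077 + √28921)/2 ≈ 84.993 mm, so f ≈ 85.0 mm.

85.0 mm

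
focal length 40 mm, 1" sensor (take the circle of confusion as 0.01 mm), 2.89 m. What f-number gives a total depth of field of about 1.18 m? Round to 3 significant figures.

Write h = H − f = f²/(N·c). The thin-lens limits are Dn = s·h/(h + (s−f)) and Df = s·h/(h − (s−f)), so DoF = Df − Dn = 2·s·(s−f)·h / (h² − (s−f)²).
That is a quadratic in h: DoF·h² − 2·s·(s−f)·h − DoF·(s−f)² = 0 ⇒ h = (s−f)·(s + √(s² + DoF²)) / DoF = 2850 × (2890 + √(2890² + 1180²)) / 1180 = 2850 × (2890 + 3121.62) / 1180 ≈ 14520 mm.
Then N = f²/(c·h) = 40² / (0.01 × 14520) = 1600 / 145.20 ≈ 11.

f/11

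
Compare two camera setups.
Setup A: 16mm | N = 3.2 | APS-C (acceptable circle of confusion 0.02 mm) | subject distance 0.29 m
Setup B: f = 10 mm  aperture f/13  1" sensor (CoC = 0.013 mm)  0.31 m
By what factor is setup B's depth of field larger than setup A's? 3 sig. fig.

10.6

Setup A: H = 16²/(3.2×0.02) + 16 ≈ 4016.0 mm; DoF = Df − Dn = 311.326 − 271.409 ≈ 39.917 mm.
Setup B: H = 10²/(13×0.013) + 10 ≈ 601.7 mm; DoF = Df − Dn = 628.80 − 205.71 ≈ 423.09 mm.
Ratio = 423.09 / 39.917 ≈ 10.6.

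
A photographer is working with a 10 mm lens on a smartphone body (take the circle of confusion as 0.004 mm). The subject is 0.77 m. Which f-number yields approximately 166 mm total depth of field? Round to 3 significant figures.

Write h = H − f = f²/(N·c). The thin-lens limits are Dn = s·h/(h + (s−f)) and Df = s·h/(h − (s−f)), so DoF = Df − Dn = 2·s·(s−f)·h / (h² − (s−f)²).
That is a quadratic in h: DoF·h² − 2·s·(s−f)·h − DoF·(s−f)² = 0 ⇒ h = (s−f)·(s + √(s² + DoF²)) / DoF = 760 × (770 + √(770² + 166²)) / 166 = 760 × (770 + 787.690) / 166 ≈ 7131.6 mm.
Then N = f²/(c·h) = 10² / (0.004 × 7131.6) = 100 / 28.526 ≈ 3.51.

f/3.51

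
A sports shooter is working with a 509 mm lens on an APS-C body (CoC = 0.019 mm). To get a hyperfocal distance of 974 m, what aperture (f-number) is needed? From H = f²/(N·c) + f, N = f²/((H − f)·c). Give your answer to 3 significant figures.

f/14

Rearrange H = f²/(N·c) + f for N: N = f² / ((H − f)·c).
N = 509² / ((974000 − 509) × 0.019) = 259081 / 18496 ≈ 14.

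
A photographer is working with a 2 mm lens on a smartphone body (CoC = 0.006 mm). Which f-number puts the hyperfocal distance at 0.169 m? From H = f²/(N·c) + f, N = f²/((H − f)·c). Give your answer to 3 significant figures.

f/3.99

Rearrange H = f²/(N·c) + f for N: N = f² / ((H − f)·c).
N = 2² / ((169 − 2) × 0.006) = 4 / 1.002 ≈ 3.99.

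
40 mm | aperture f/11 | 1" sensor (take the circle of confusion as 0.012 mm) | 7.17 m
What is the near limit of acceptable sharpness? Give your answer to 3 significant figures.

4.51 m

Hyperfocal distance H = f²/(N·c) + f = 40²/(11 × 0.012) + 40 = 1600/0.132 + 40 ≈ 12161.2 mm ≈ 12.16 m.
Near limit Dn = s·(H − f)/(H + s − 2f) = 7170 × (12161.2 − 40) / (12161.2 + 7170 − 2 × 40) = 7170 × 12121.2 / 19251.2 ≈ 4514.5 mm ≈ 4.51 m.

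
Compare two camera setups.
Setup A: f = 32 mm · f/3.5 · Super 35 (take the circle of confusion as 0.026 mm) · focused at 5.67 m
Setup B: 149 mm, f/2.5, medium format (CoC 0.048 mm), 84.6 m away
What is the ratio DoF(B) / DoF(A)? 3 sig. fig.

12.9

Setup A: H = 32²/(3.5×0.026) + 32 ≈ 11284.7 mm; DoF = Df − Dn = 11363.5 − 3777.4 ≈ 7586.1 mm.
Setup B: H = 149²/(2.5×0.048) + 149 ≈ 185157.3 mm; DoF = Df − Dn = 155650 − 58086 ≈ 97564 mm.
Ratio = 97564 / 7586.1 ≈ 12.9.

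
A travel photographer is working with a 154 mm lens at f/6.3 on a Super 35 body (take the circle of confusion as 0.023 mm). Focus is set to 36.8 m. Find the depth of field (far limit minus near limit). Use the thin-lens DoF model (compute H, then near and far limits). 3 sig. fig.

Hyperfocal distance H = f²/(N·c) + f = 154²/(6.3 × 0.023) + 154 = 23716/0.1449 + 154 ≈ 163825.5 mm ≈ 163.8 m.
Near limit Dn = s·(H − f)/(H + s − 2f) = 36800 × (163825.5 − 154) / (163825.5 + 36800 − 2 × 154) = 36800 × 163671.5 / 200317.5 ≈ 30068 mm.
Far limit Df = s·(H − f)/(H − s) = 36800 × (163825.5 − 154) / (163825.5 − 36800) = 36800 × 163671.5 / 127025.5 ≈ 47417 mm.
Depth of field = Df − Dn = 47417 − 30068 ≈ 17349 mm ≈ 17.3 m.

17.3 m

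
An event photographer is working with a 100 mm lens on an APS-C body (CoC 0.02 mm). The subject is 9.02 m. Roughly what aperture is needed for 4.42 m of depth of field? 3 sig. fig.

f/13

Write h = H − f = f²/(N·c). The thin-lens limits are Dn = s·h/(h + (s−f)) and Df = s·h/(h − (s−f)), so DoF = Df − Dn = 2·s·(s−f)·h / (h² − (s−f)²).
That is a quadratic in h: DoF·h² − 2·s·(s−f)·h − DoF·(s−f)² = 0 ⇒ h = (s−f)·(s + √(s² + DoF²)) / DoF = 8920 × (9020 + √(9020² + 4420²)) / 4420 = 8920 × (9020 + 10044.7) / 4420 ≈ 38475 mm.
Then N = f²/(c·h) = 100² / (0.02 × 38475) = 10000 / 769.49 ≈ 13.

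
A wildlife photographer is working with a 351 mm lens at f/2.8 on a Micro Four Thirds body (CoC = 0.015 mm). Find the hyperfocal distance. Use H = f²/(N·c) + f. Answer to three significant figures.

Hyperfocal distance H = f²/(N·c) + f = 351²/(2.8 × 0.015) + 351 = 123201/0.042 + 351 ≈ 2933708.1 mm ≈ 2930 m.

2930 m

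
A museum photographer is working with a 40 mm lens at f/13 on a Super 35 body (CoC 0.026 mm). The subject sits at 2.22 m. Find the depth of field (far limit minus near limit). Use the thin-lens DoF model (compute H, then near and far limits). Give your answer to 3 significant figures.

Hyperfocal distance H = f²/(N·c) + f = 40²/(13 × 0.026) + 40 = 1600/0.338 + 40 ≈ 4773.7 mm ≈ 4.774 m.
Near limit Dn = s·(H − f)/(H + s − 2f) = 2220 × (4773.7 − 40) / (4773.7 + 2220 − 2 × 40) = 2220 × 4733.7 / 6913.7 ≈ 1520.0 mm.
Far limit Df = s·(H − f)/(H − s) = 2220 × (4773.7 − 40) / (4773.7 − 2220) = 2220 × 4733.7 / 2553.7 ≈ 4115.1 mm.
Depth of field = Df − Dn = 4115.1 − 1520.0 ≈ 2595.1 mm ≈ 2.60 m.

2.60 m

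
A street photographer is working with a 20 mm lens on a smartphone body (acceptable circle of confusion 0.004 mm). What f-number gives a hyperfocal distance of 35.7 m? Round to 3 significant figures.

Rearrange H = f²/(N·c) + f for N: N = f² / ((H − f)·c).
N = 20² / ((35700 − 20) × 0.004) = 400 / 142.7 ≈ 2.80.

f/2.80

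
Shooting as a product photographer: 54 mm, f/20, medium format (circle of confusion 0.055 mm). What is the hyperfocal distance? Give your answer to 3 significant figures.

Hyperfocal distance H = f²/(N·c) + f = 54²/(20 × 0.055) + 54 = 2916/1.1 + 54 ≈ 2704.9 mm ≈ 2.70 m.

2.70 m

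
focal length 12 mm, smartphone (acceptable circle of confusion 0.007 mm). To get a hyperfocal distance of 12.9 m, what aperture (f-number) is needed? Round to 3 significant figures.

Rearrange H = f²/(N·c) + f for N: N = f² / ((H − f)·c).
N = 12² / ((12900 − 12) × 0.007) = 144 / 90.22 ≈ 1.60.

f/1.60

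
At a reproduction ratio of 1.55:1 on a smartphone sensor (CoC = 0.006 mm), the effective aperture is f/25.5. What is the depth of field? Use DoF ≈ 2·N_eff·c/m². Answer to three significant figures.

At magnification m, DoF ≈ 2·N_eff·c/m² = 2 × 25.5 × 0.006 / 1.55² = 0.306 / 2.403 ≈ 0.127 mm.

0.127 mm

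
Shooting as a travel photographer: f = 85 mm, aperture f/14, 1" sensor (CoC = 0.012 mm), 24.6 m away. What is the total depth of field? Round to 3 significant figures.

41.5 m

Hyperfocal distance H = f²/(N·c) + f = 85²/(14 × 0.012) + 85 = 7225/0.168 + 85 ≈ 43091.0 mm ≈ 43.09 m.
Near limit Dn = s·(H − f)/(H + s − 2f) = 24600 × (43091.0 − 85) / (43091.0 + 24600 − 2 × 85) = 24600 × 43006.0 / 67521.0 ≈ 15668 mm.
Far limit Df = s·(H − f)/(H − s) = 24600 × (43091.0 − 85) / (43091.0 − 24600) = 24600 × 43006.0 / 18491.0 ≈ 57214 mm.
Depth of field = Df − Dn = 57214 − 15668 ≈ 41546 mm ≈ 41.5 m.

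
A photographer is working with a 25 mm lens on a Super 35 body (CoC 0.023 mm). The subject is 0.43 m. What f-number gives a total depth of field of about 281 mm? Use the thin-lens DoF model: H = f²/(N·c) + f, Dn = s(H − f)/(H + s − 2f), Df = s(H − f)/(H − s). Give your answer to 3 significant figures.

Write h = H − f = f²/(N·c). The thin-lens limits are Dn = s·h/(h + (s−f)) and Df = s·h/(h − (s−f)), so DoF = Df − Dn = 2·s·(s−f)·h / (h² − (s−f)²).
That is a quadratic in h: DoF·h² − 2·s·(s−f)·h − DoF·(s−f)² = 0 ⇒ h = (s−f)·(s + √(s² + DoF²)) / DoF = 405 × (430 + √(430² + 281²)) / 281 = 405 × (430 + 513.674) / 281 ≈ 1360.1 mm.
Then N = f²/(c·h) = 25² / (0.023 × 1360.1) = 625 / 31.282 ≈ 20.

f/20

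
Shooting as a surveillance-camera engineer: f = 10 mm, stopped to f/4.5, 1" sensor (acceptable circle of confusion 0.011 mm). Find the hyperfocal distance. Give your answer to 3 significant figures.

Hyperfocal distance H = f²/(N·c) + f = 10²/(4.5 × 0.011) + 10 = 100/0.0495 + 10 ≈ 2030.2 mm ≈ 2.03 m.

2.03 m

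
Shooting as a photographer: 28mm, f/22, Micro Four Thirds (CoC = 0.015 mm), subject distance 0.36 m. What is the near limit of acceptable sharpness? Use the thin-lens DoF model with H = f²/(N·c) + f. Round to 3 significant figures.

Hyperfocal distance H = f²/(N·c) + f = 28²/(22 × 0.015) + 28 = 784/0.33 + 28 ≈ 2403.8 mm ≈ 2.404 m.
Near limit Dn = s·(H − f)/(H + s − 2f) = 360 × (2403.8 − 28) / (2403.8 + 360 − 2 × 28) = 360 × 2375.8 / 2707.8 ≈ 315.86 mm.

316 mm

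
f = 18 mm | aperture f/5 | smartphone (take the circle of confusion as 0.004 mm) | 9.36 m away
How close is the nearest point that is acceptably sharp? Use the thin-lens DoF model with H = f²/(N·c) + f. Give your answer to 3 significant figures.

5.94 m

Hyperfocal distance H = f²/(N·c) + f = 18²/(5 × 0.004) + 18 = 324/0.02 + 18 ≈ 16218.0 mm ≈ 16.22 m.
Near limit Dn = s·(H − f)/(H + s − 2f) = 9360 × (16218.0 − 18) / (16218.0 + 9360 − 2 × 18) = 9360 × 16200.0 / 25542.0 ≈ 5936.6 mm ≈ 5.94 m.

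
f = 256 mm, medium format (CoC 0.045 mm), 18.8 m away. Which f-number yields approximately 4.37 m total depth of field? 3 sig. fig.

f/9.01

Write h = H − f = f²/(N·c). The thin-lens limits are Dn = s·h/(h + (s−f)) and Df = s·h/(h − (s−f)), so DoF = Df − Dn = 2·s·(s−f)·h / (h² − (s−f)²).
That is a quadratic in h: DoF·h² − 2·s·(s−f)·h − DoF·(s−f)² = 0 ⇒ h = (s−f)·(s + √(s² + DoF²)) / DoF = 18544 × (18800 + √(18800² + 4370²)) / 4370 = 18544 × (18800 + 19301.2) / 4370 ≈ 161682 mm.
Then N = f²/(c·h) = 256² / (0.045 × 161682) = 65536 / 7275.7 ≈ 9.01.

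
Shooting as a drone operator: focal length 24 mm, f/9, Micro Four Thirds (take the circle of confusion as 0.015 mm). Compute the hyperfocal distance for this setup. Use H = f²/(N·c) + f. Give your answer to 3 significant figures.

Hyperfocal distance H = f²/(N·c) + f = 24²/(9 × 0.015) + 24 = 576/0.135 + 24 ≈ 4290.7 mm ≈ 4.29 m.

4.29 m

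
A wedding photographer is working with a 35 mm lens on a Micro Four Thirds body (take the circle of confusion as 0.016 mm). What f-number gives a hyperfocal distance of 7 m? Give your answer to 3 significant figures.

Rearrange H = f²/(N·c) + f for N: N = f² / ((H − f)·c).
N = 35² / ((7000 − 35) × 0.016) = 1225 / 111.4 ≈ 11.

f/11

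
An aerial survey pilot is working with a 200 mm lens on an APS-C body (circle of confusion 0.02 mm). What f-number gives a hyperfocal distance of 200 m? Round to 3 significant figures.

f/10

Rearrange H = f²/(N·c) + f for N: N = f² / ((H − f)·c).
N = 200² / ((200000 − 200) × 0.02) = 40000 / 3996 ≈ 10.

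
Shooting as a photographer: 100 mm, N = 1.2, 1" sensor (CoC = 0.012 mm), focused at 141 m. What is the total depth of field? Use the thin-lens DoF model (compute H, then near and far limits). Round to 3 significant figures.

59.7 m

Hyperfocal distance H = f²/(N·c) + f = 100²/(1.2 × 0.012) + 100 = 10000/0.0144 + 100 ≈ 694544.4 mm ≈ 694.5 m.
Near limit Dn = s·(H − f)/(H + s − 2f) = 141000 × (694544.4 − 100) / (694544.4 + 141000 − 2 × 100) = 141000 × 694444.4 / 835344.4 ≈ 117217 mm.
Far limit Df = s·(H − f)/(H − s) = 141000 × (694544.4 − 100) / (694544.4 − 141000) = 141000 × 694444.4 / 553544.4 ≈ 176890 mm.
Depth of field = Df − Dn = 176890 − 117217 ≈ 59673 mm ≈ 59.7 m.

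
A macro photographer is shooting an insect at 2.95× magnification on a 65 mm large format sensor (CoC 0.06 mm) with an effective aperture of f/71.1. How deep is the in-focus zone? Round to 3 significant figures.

0.980 mm

At magnification m, DoF ≈ 2·N_eff·c/m² = 2 × 71.1 × 0.06 / 2.95² = 8.532 / 8.703 ≈ 0.98 mm.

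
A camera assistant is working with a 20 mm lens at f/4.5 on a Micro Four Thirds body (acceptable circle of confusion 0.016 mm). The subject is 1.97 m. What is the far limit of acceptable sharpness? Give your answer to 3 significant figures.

Hyperfocal distance H = f²/(N·c) + f = 20²/(4.5 × 0.016) + 20 = 400/0.072 + 20 ≈ 5575.6 mm ≈ 5.576 m.
Far limit Df = s·(H − f)/(H − s) = 1970 × (5575.6 − 20) / (5575.6 − 1970) = 1970 × 5555.6 / 3605.6 ≈ 3035.4 mm ≈ 3.04 m.

3.04 m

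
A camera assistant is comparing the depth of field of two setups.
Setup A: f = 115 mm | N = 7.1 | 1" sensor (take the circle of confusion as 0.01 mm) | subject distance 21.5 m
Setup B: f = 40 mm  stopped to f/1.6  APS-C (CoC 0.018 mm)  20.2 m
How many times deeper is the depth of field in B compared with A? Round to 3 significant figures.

3.37

Setup A: H = 115²/(7.1×0.01) + 115 ≈ 186382.6 mm; DoF = Df − Dn = 24288.5 − 19285.8 ≈ 5002.7 mm.
Setup B: H = 40²/(1.6×0.018) + 40 ≈ 55595.6 mm; DoF = Df − Dn = 31705 − 14822 ≈ 16883 mm.
Ratio = 16883 / 5002.7 ≈ 3.37.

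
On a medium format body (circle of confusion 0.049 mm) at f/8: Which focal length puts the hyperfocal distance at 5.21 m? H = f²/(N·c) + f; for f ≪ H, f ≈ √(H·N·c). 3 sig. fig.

From H = f²/(N·c) + f, with f ≪ H: f ≈ √(H·N·c) = √(5210 × 8 × 0.049) = √2042.3 ≈ 45.19 mm.
Exact: f² + N·c·f − N·c·H = 0 ⇒ f = (−N·c + √((N·c)² + 4·N·c·H))/2 = (−0.392 + √8169.4)/2 ≈ 44.996 mm ≈ 45.0 mm.

45.0 mm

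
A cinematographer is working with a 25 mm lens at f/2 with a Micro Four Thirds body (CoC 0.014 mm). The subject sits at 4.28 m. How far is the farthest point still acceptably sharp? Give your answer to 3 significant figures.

Hyperfocal distance H = f²/(N·c) + f = 25²/(2 × 0.014) + 25 = 625/0.028 + 25 ≈ 22346.4 mm ≈ 22.35 m.
Far limit Df = s·(H − f)/(H − s) = 4280 × (22346.4 − 25) / (22346.4 − 4280) = 4280 × 22321.4 / 18066.4 ≈ 5288.0 mm ≈ 5.29 m.

5.29 m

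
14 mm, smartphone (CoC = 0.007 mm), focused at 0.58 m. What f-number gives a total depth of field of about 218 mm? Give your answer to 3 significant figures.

Write h = H − f = f²/(N·c). The thin-lens limits are Dn = s·h/(h + (s−f)) and Df = s·h/(h − (s−f)), so DoF = Df − Dn = 2·s·(s−f)·h / (h² − (s−f)²).
That is a quadratic in h: DoF·h² − 2·s·(s−f)·h − DoF·(s−f)² = 0 ⇒ h = (s−f)·(s + √(s² + DoF²)) / DoF = 566 × (580 + √(580² + 218²)) / 218 = 566 × (580 + 619.616) / 218 ≈ 3114.6 mm.
Then N = f²/(c·h) = 14² / (0.007 × 3114.6) = 196 / 21.802 ≈ 8.99.

f/8.99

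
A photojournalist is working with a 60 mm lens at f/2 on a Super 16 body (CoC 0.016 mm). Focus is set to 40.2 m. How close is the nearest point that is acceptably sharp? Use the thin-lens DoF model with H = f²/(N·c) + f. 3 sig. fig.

Hyperfocal distance H = f²/(N·c) + f = 60²/(2 × 0.016) + 60 = 3600/0.032 + 60 ≈ 112560.0 mm ≈ 112.6 m.
Near limit Dn = s·(H − f)/(H + s − 2f) = 40200 × (112560.0 − 60) / (112560.0 + 40200 − 2 × 60) = 40200 × 112500.0 / 152640.0 ≈ 29629 mm ≈ 29.6 m.

29.6 m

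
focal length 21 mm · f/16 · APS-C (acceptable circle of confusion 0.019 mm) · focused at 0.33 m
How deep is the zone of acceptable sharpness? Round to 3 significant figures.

Hyperfocal distance H = f²/(N·c) + f = 21²/(16 × 0.019) + 21 = 441/0.304 + 21 ≈ 1471.7 mm ≈ 1.472 m.
Near limit Dn = s·(H − f)/(H + s − 2f) = 330 × (1471.7 − 21) / (1471.7 + 330 − 2 × 21) = 330 × 1450.7 / 1759.7 ≈ 272.05 mm.
Far limit Df = s·(H − f)/(H − s) = 330 × (1471.7 − 21) / (1471.7 − 330) = 330 × 1450.7 / 1141.7 ≈ 419.32 mm.
Depth of field = Df − Dn = 419.32 − 272.05 ≈ 147.27 mm.

147 mm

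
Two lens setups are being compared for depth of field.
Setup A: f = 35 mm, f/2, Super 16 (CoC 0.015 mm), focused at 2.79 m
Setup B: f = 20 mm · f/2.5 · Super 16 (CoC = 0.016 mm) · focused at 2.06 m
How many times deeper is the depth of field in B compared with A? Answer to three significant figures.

2.32

Setup A: H = 35²/(2×0.015) + 35 ≈ 40868.3 mm; DoF = Df − Dn = 2991.86 − 2613.66 ≈ 378.20 mm.
Setup B: H = 20²/(2.5×0.016) + 20 ≈ 10020.0 mm; DoF = Df − Dn = 2587.94 − 1710.96 ≈ 876.98 mm.
Ratio = 876.98 / 378.20 ≈ 2.32.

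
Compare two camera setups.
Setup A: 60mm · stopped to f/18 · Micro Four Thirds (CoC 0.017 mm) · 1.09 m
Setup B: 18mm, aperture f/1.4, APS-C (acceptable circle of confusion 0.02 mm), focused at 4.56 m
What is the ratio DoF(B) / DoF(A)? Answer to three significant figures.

Setup A: H = 60²/(18×0.017) + 60 ≈ 11824.7 mm; DoF = Df − Dn = 1194.59 − 1002.25 ≈ 192.34 mm.
Setup B: H = 18²/(1.4×0.02) + 18 ≈ 11589.4 mm; DoF = Df − Dn = 7506.4 − 3274.6 ≈ 4231.8 mm.
Ratio = 4231.8 / 192.34 ≈ 22.0.

22.0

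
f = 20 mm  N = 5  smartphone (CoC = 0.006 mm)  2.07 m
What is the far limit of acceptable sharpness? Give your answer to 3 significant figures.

2.45 m

Hyperfocal distance H = f²/(N·c) + f = 20²/(5 × 0.006) + 20 = 400/0.03 + 20 ≈ 13353.3 mm ≈ 13.35 m.
Far limit Df = s·(H − f)/(H − s) = 2070 × (13353.3 − 20) / (13353.3 − 2070) = 2070 × 13333.3 / 11283.3 ≈ 2446.1 mm ≈ 2.45 m.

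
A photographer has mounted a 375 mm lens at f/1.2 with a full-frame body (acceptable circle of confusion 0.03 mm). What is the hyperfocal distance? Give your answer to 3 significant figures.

3910 m

Hyperfocal distance H = f²/(N·c) + f = 375²/(1.2 × 0.03) + 375 = 140625/0.036 + 375 ≈ 3906625.0 mm ≈ 3910 m.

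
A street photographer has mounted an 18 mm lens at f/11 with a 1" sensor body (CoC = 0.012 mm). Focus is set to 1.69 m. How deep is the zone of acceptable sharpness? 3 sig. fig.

Hyperfocal distance H = f²/(N·c) + f = 18²/(11 × 0.012) + 18 = 324/0.132 + 18 ≈ 2472.5 mm ≈ 2.473 m.
Near limit Dn = s·(H − f)/(H + s − 2f) = 1690 × (2472.5 − 18) / (2472.5 + 1690 − 2 × 18) = 1690 × 2454.5 / 4126.5 ≈ 1005.2 mm.
Far limit Df = s·(H − f)/(H − s) = 1690 × (2472.5 − 18) / (2472.5 − 1690) = 1690 × 2454.5 / 782.5 ≈ 5300.9 mm.
Depth of field = Df − Dn = 5300.9 − 1005.2 ≈ 4295.7 mm ≈ 4.30 m.

4.30 m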